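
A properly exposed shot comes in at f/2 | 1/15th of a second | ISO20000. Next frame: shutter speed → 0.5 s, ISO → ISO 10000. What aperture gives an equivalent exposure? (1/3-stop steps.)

Shutter speed: 1/15 → 1/13 → 1/10 → 1/8 → 1/6 → 1/5 → 1/4 → 0.3 → 0.4 → 0.5 — 3 stops slower (brighter).
ISO: 20000 → 16000 → 12800 → 10000 — 1 stop lower (darker).
Net change so far: 2 stops brighter. Offset with the aperture: f/2 → f/2.2 → f/2.5 → f/2.8 → f/3.2 → f/3.5 → f/4.

f/4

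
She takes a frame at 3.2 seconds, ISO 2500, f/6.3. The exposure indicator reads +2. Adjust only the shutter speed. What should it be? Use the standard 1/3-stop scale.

Overexposed by 2 stops → need 2 stops darker.
Shutter speed: 3.2 → 2.5 → 2 → 1.6 → 1.3 → 1 → 0.8.

0.8 s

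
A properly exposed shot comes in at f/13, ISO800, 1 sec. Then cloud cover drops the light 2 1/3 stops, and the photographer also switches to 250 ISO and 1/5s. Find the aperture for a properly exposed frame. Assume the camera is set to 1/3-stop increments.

f/1.4

Scene light: 2 1/3 stops darker.
ISO: 800 → 640 → 500 → 400 → 320 → 250 — 1 2/3 stops lower (darker).
Shutter speed: 1 → 0.8 → 0.6 → 0.5 → 0.4 → 0.3 → 1/4 → 1/5 — 2 1/3 stops shorter (darker).
Net so far: 6 1/3 stops darker. Aperture: f/13 → f/11 → f/10 → f/9 → f/8 → f/7.1 → f/6.3 → f/5.6 → f/5 → f/4.5 → f/4 → f/3.5 → f/3.2 → f/2.8 → f/2.5 → f/2.2 → f/2 → f/1.8 → f/1.6 → f/1.4.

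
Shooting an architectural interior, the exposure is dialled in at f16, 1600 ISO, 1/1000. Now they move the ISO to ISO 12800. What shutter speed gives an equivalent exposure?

ISO: 1600 → 3200 → 6400 → 12800 — 3 stops raised (brighter).
Need 3 stops darker from the shutter speed: 1/1000 → 1/2000 → 1/4000 → 1/8000.

1/8000s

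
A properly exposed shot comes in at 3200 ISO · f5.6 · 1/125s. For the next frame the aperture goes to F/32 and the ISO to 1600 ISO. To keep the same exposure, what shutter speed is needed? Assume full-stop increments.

1/2s

Aperture: f/5.6 → f/8 → f/11 → f/16 → f/22 → f/32 — 5 stops stopped down (darker).
ISO: 3200 → 1600 — 1 stop lower (darker).
Net change so far: 6 stops darker. Offset with the shutter speed: 1/125 → 1/60 → 1/30 → 1/15 → 1/8 → 1/4 → 1/2.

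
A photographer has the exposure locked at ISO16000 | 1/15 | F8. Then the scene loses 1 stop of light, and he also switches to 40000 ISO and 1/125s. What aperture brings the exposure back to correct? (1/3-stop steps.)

f/3.2

Scene light: 1 stop darker.
ISO: 16000 → 20000 → 25600 → 32000 → 40000 — 1 1/3 stops raised (brighter).
Shutter speed: 1/15 → 1/20 → 1/25 → 1/30 → 1/40 → 1/50 → 1/60 → 1/80 → 1/100 → 1/125 — 3 stops faster (darker).
Net so far: 2 2/3 stops darker. Aperture: f/8 → f/7.1 → f/6.3 → f/5.6 → f/5 → f/4.5 → f/4 → f/3.5 → f/3.2.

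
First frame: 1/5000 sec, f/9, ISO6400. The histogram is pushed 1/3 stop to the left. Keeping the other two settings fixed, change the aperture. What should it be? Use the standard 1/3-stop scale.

Underexposed by 1/3 stop → need 1/3 stop brighter.
Aperture: f/9 → f/8.

f/8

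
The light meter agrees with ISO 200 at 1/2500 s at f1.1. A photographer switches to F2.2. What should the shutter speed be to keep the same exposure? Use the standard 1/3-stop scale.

1/640s

Aperture: f/1.1 → f/1.2 → f/1.4 → f/1.6 → f/1.8 → f/2 → f/2.2 — 2 stops narrower (darker).
Need 2 stops brighter from the shutter speed: 1/2500 → 1/2000 → 1/1600 → 1/1250 → 1/1000 → 1/800 → 1/640.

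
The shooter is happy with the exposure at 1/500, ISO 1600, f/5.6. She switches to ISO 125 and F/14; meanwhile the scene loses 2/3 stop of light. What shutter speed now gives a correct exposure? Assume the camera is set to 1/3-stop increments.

1/4s

Scene light: 2/3 stop darker.
ISO: 1600 → 1250 → 1000 → 800 → 640 → 500 → 400 → 320 → 250 → 200 → 160 → 125 — 3 2/3 stops lower (darker).
Aperture: f/5.6 → f/6.3 → f/7.1 → f/8 → f/9 → f/10 → f/11 → f/13 → f/14 — 2 2/3 stops stopped down (darker).
Net so far: 7 stops darker. Shutter speed: 1/500 → 1/400 → 1/320 → 1/250 → 1/200 → 1/160 → 1/125 → 1/100 → 1/80 → 1/60 → 1/50 → 1/40 → 1/30 → 1/25 → 1/20 → 1/15 → 1/13 → 1/10 → 1/8 → 1/6 → 1/5 → 1/4.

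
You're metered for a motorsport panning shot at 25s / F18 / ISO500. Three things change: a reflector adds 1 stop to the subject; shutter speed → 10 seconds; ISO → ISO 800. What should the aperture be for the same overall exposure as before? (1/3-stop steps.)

f/20

Scene light: 1 stop brighter.
Shutter speed: 25 → 20 → 15 → 13 → 10 — 1 1/3 stops shorter (darker).
ISO: 500 → 640 → 800 — 2/3 stop higher (brighter).
Net so far: 1/3 stop brighter. Aperture: f/18 → f/20.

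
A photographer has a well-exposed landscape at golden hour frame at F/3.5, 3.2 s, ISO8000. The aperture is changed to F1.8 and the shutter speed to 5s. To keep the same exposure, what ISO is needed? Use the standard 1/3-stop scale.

Aperture: f/3.5 → f/3.2 → f/2.8 → f/2.5 → f/2.2 → f/2 → f/1.8 — 2 stops opened up (brighter).
Shutter speed: 3.2 → 4 → 5 — 2/3 stop longer (brighter).
Net change so far: 2 2/3 stops brighter. Offset with the ISO: 8000 → 6400 → 5000 → 4000 → 3200 → 2500 → 2000 → 1600 → 1250.

ISO 1250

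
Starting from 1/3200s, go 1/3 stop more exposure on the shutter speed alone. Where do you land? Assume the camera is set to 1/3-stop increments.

Shutter speed: 1/3200 → 1/2500 — 1/3 stop longer (brighter).

1/2500s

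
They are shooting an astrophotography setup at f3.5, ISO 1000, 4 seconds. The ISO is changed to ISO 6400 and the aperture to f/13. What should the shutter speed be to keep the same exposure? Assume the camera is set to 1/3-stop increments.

8 s

ISO: 1000 → 1250 → 1600 → 2000 → 2500 → 3200 → 4000 → 5000 → 6400 — 2 2/3 stops higher (brighter).
Aperture: f/3.5 → f/4 → f/4.5 → f/5 → f/5.6 → f/6.3 → f/7.1 → f/8 → f/9 → f/10 → f/11 → f/13 — 3 2/3 stops smaller aperture (darker).
Net change so far: 1 stop darker. Offset with the shutter speed: 4 → 5 → 6 → 8.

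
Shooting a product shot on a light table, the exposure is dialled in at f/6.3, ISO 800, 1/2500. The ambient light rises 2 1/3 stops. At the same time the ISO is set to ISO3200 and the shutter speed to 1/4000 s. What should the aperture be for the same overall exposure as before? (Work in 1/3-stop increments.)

Scene light: 2 1/3 stops brighter.
ISO: 800 → 1000 → 1250 → 1600 → 2000 → 2500 → 3200 — 2 stops higher (brighter).
Shutter speed: 1/2500 → 1/3200 → 1/4000 — 2/3 stop faster (darker).
Net so far: 3 2/3 stops brighter. Aperture: f/6.3 → f/7.1 → f/8 → f/9 → f/10 → f/11 → f/13 → f/14 → f/16 → f/18 → f/20 → f/22.

f/22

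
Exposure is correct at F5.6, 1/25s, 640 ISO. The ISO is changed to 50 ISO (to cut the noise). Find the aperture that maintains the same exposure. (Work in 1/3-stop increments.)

f/1.6

ISO: 640 → 500 → 400 → 320 → 250 → 200 → 160 → 125 → 100 → 80 → 64 → 50 — 3 2/3 stops lower (darker).
Need 3 2/3 stops brighter from the aperture: f/5.6 → f/5 → f/4.5 → f/4 → f/3.5 → f/3.2 → f/2.8 → f/2.5 → f/2.2 → f/2 → f/1.8 → f/1.6.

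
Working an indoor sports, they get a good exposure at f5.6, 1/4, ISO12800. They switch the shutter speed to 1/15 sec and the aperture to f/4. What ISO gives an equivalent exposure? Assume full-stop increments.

ISO 25600

Shutter speed: 1/4 → 1/8 → 1/15 — 2 stops shorter (darker).
Aperture: f/5.6 → f/4 — 1 stop wider (brighter).
Net change so far: 1 stop darker. Offset with the ISO: 12800 → 25600.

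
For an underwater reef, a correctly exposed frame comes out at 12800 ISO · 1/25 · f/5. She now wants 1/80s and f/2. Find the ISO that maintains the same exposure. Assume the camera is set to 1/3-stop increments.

Shutter speed: 1/25 → 1/30 → 1/40 → 1/50 → 1/60 → 1/80 — 1 2/3 stops faster (darker).
Aperture: f/5 → f/4.5 → f/4 → f/3.5 → f/3.2 → f/2.8 → f/2.5 → f/2.2 → f/2 — 2 2/3 stops opened up (brighter).
Net change so far: 1 stop brighter. Offset with the ISO: 12800 → 10000 → 8000 → 6400.

ISO 6400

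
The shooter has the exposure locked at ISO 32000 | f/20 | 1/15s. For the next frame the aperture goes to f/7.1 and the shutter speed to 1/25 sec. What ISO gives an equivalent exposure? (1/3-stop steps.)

ISO 6400

Aperture: f/20 → f/18 → f/16 → f/14 → f/13 → f/11 → f/10 → f/9 → f/8 → f/7.1 — 3 stops larger aperture (brighter).
Shutter speed: 1/15 → 1/20 → 1/25 — 2/3 stop faster (darker).
Net change so far: 2 1/3 stops brighter. Offset with the ISO: 32000 → 25600 → 20000 → 16000 → 12800 → 10000 → 8000 → 6400.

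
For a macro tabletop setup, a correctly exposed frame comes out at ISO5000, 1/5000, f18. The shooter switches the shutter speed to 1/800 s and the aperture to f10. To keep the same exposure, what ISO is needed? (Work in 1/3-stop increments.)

ISO 250

Shutter speed: 1/5000 → 1/4000 → 1/3200 → 1/2500 → 1/2000 → 1/1600 → 1/1250 → 1/1000 → 1/800 — 2 2/3 stops longer (brighter).
Aperture: f/18 → f/16 → f/14 → f/13 → f/11 → f/10 — 1 2/3 stops wider (brighter).
Net change so far: 4 1/3 stops brighter. Offset with the ISO: 5000 → 4000 → 3200 → 2500 → 2000 → 1600 → 1250 → 1000 → 800 → 640 → 500 → 400 → 320 → 250.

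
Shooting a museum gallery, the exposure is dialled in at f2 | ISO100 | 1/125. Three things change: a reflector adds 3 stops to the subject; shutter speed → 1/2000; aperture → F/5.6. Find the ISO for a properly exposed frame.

ISO 1600

Scene light: 3 stops brighter.
Shutter speed: 1/125 → 1/250 → 1/500 → 1/1000 → 1/2000 — 4 stops shorter (darker).
Aperture: f/2 → f/2.8 → f/4 → f/5.6 — 3 stops narrower (darker).
Net so far: 4 stops darker. ISO: 100 → 200 → 400 → 800 → 1600.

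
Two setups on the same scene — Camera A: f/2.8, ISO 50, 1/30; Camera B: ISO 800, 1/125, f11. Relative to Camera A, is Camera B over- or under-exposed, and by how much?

2 stops darker

Aperture: f/2.8 → f/4 → f/5.6 → f/8 → f/11 — 4 stops smaller aperture (darker).
Shutter speed: 1/30 → 1/60 → 1/125 — 2 stops shorter (darker).
ISO: 50 → 100 → 200 → 400 → 800 — 4 stops higher (brighter).
Net: −4 −2 +4 = −2 stops.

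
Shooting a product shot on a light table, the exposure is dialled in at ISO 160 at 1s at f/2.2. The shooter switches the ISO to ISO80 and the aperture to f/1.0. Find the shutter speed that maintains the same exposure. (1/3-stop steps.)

0.4 s

ISO: 160 → 125 → 100 → 80 — 1 stop dropped (darker).
Aperture: f/2.2 → f/2 → f/1.8 → f/1.6 → f/1.4 → f/1.2 → f/1.1 → f/1.0 — 2 1/3 stops wider (brighter).
Net change so far: 1 1/3 stops brighter. Offset with the shutter speed: 1 → 0.8 → 0.6 → 0.5 → 0.4.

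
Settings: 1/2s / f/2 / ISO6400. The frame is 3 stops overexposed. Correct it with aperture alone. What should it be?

f/5.6

Overexposed by 3 stops → need 3 stops darker.
Aperture: f/2 → f/2.8 → f/4 → f/5.6.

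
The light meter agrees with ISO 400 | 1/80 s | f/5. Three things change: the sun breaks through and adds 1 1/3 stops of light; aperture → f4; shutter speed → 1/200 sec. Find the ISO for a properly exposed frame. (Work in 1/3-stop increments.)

Scene light: 1 1/3 stops brighter.
Aperture: f/5 → f/4.5 → f/4 — 2/3 stop larger aperture (brighter).
Shutter speed: 1/80 → 1/100 → 1/125 → 1/160 → 1/200 — 1 1/3 stops faster (darker).
Net so far: 2/3 stop brighter. ISO: 400 → 320 → 250.

ISO 250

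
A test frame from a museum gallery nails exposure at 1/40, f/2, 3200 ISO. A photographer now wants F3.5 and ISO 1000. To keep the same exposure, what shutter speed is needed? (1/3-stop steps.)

Aperture: f/2 → f/2.2 → f/2.5 → f/2.8 → f/3.2 → f/3.5 — 1 2/3 stops smaller aperture (darker).
ISO: 3200 → 2500 → 2000 → 1600 → 1250 → 1000 — 1 2/3 stops lower (darker).
Net change so far: 3 1/3 stops darker. Offset with the shutter speed: 1/40 → 1/30 → 1/25 → 1/20 → 1/15 → 1/13 → 1/10 → 1/8 → 1/6 → 1/5 → 1/4.

1/4s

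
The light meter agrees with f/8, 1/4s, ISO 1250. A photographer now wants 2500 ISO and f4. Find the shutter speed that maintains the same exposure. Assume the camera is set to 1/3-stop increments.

1/30s

ISO: 1250 → 1600 → 2000 → 2500 — 1 stop higher (brighter).
Aperture: f/8 → f/7.1 → f/6.3 → f/5.6 → f/5 → f/4.5 → f/4 — 2 stops larger aperture (brighter).
Net change so far: 3 stops brighter. Offset with the shutter speed: 1/4 → 1/5 → 1/6 → 1/8 → 1/10 → 1/13 → 1/15 → 1/20 → 1/25 → 1/30.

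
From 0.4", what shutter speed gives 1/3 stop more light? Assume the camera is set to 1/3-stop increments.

Shutter speed: 0.4 → 0.5 — 1/3 stop longer (brighter).

0.5 s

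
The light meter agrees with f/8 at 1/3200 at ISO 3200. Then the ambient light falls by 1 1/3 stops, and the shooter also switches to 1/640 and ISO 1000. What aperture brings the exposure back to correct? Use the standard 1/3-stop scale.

Scene light: 1 1/3 stops darker.
Shutter speed: 1/3200 → 1/2500 → 1/2000 → 1/1600 → 1/1250 → 1/1000 → 1/800 → 1/640 — 2 1/3 stops slower (brighter).
ISO: 3200 → 2500 → 2000 → 1600 → 1250 → 1000 — 1 2/3 stops dropped (darker).
Net so far: 2/3 stop darker. Aperture: f/8 → f/7.1 → f/6.3.

f/6.3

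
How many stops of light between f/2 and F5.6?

3 stops

f/2 → f/2.8 → f/4 → f/5.6 — count the steps: 3 stops.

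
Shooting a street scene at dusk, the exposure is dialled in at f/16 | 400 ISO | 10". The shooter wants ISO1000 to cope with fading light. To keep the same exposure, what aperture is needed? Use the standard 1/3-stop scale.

f/25

ISO: 400 → 500 → 640 → 800 → 1000 — 1 1/3 stops higher (brighter).
Need 1 1/3 stops darker from the aperture: f/16 → f/18 → f/20 → f/22 → f/25.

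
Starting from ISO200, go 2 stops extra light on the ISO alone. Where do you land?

ISO: 200 → 400 → 800 — 2 stops higher (brighter).

ISO 800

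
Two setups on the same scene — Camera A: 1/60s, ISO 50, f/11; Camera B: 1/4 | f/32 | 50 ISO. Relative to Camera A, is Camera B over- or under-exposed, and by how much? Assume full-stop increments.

1 stop brighter

Aperture: f/11 → f/16 → f/22 → f/32 — 3 stops stopped down (darker).
Shutter speed: 1/60 → 1/30 → 1/15 → 1/8 → 1/4 — 4 stops longer (brighter).
ISO: unchanged.
Net: −3 +4 = +1 stop.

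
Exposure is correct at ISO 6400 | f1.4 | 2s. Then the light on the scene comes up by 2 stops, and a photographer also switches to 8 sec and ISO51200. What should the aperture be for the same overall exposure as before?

Scene light: 2 stops brighter.
Shutter speed: 2 → 4 → 8 — 2 stops slower (brighter).
ISO: 6400 → 12800 → 25600 → 51200 — 3 stops higher (brighter).
Net so far: 7 stops brighter. Aperture: f/1.4 → f/2 → f/2.8 → f/4 → f/5.6 → f/8 → f/11 → f/16.

f/16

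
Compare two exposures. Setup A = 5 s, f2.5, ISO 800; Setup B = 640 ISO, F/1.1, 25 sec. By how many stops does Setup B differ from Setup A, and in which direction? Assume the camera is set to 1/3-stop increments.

Aperture: f/2.5 → f/2.2 → f/2 → f/1.8 → f/1.6 → f/1.4 → f/1.2 → f/1.1 — 2 1/3 stops opened up (brighter).
Shutter speed: 5 → 6 → 8 → 10 → 13 → 15 → 20 → 25 — 2 1/3 stops slower (brighter).
ISO: 800 → 640 — 1/3 stop dropped (darker).
Net: +2 1/3 +2 1/3 −1/3 = +4 1/3 stops.

4 1/3 stops brighter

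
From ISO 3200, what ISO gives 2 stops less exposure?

ISO 800

ISO: 3200 → 1600 → 800 — 2 stops lower (darker).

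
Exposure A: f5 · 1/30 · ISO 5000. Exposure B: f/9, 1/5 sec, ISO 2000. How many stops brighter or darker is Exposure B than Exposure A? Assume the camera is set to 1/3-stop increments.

Aperture: f/5 → f/5.6 → f/6.3 → f/7.1 → f/8 → f/9 — 1 2/3 stops narrower (darker).
Shutter speed: 1/30 → 1/25 → 1/20 → 1/15 → 1/13 → 1/10 → 1/8 → 1/6 → 1/5 — 2 2/3 stops longer (brighter).
ISO: 5000 → 4000 → 3200 → 2500 → 2000 — 1 1/3 stops lower (darker).
Net: −1 2/3 +2 2/3 −1 1/3 = −1/3 stops.

1/3 stop darker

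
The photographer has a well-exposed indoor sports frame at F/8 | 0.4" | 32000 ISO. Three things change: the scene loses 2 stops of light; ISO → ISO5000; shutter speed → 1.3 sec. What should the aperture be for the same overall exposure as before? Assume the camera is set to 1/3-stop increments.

Scene light: 2 stops darker.
ISO: 32000 → 25600 → 20000 → 16000 → 12800 → 10000 → 8000 → 6400 → 5000 — 2 2/3 stops lower (darker).
Shutter speed: 0.4 → 0.5 → 0.6 → 0.8 → 1 → 1.3 — 1 2/3 stops longer (brighter).
Net so far: 3 stops darker. Aperture: f/8 → f/7.1 → f/6.3 → f/5.6 → f/5 → f/4.5 → f/4 → f/3.5 → f/3.2 → f/2.8.

f/2.8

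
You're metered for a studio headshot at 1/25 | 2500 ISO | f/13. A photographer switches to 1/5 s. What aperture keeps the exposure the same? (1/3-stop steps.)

Shutter speed: 1/25 → 1/20 → 1/15 → 1/13 → 1/10 → 1/8 → 1/6 → 1/5 — 2 1/3 stops slower (brighter).
Need 2 1/3 stops darker from the aperture: f/13 → f/14 → f/16 → f/18 → f/20 → f/22 → f/25 → f/29.

f/29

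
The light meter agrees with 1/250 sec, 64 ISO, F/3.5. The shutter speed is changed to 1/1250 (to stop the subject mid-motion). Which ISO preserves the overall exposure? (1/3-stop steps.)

Shutter speed: 1/250 → 1/320 → 1/400 → 1/500 → 1/640 → 1/800 → 1/1000 → 1/1250 — 2 1/3 stops faster (darker).
Need 2 1/3 stops brighter from the ISO: 64 → 80 → 100 → 125 → 160 → 200 → 250 → 320.

ISO 320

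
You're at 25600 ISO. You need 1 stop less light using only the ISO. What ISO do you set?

ISO 12800

ISO: 25600 → 12800 — 1 stop dropped (darker).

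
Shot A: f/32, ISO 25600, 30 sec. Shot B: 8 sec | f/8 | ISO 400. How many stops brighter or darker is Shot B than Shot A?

Aperture: f/32 → f/22 → f/16 → f/11 → f/8 — 4 stops wider (brighter).
Shutter speed: 30 → 15 → 8 — 2 stops shorter (darker).
ISO: 25600 → 12800 → 6400 → 3200 → 1600 → 800 → 400 — 6 stops lower (darker).
Net: +4 −2 −6 = −4 stops.

4 stops darker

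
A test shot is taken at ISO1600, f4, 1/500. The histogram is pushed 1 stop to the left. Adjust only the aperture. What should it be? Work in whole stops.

Underexposed by 1 stop → need 1 stop brighter.
Aperture: f/4 → f/2.8.

f/2.8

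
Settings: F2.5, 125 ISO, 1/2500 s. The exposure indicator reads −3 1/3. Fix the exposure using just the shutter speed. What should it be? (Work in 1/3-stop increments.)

Underexposed by 3 1/3 stops → need 3 1/3 stops brighter.
Shutter speed: 1/2500 → 1/2000 → 1/1600 → 1/1250 → 1/1000 → 1/800 → 1/640 → 1/500 → 1/400 → 1/320 → 1/250.

1/250s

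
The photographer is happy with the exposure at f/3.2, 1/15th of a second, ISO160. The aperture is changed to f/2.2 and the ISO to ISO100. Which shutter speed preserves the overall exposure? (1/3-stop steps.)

Aperture: f/3.2 → f/2.8 → f/2.5 → f/2.2 — 1 stop larger aperture (brighter).
ISO: 160 → 125 → 100 — 2/3 stop dropped (darker).
Net change so far: 1/3 stop brighter. Offset with the shutter speed: 1/15 → 1/20.

1/20s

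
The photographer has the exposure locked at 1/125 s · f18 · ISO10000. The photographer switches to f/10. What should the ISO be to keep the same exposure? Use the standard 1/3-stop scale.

ISO 3200

Aperture: f/18 → f/16 → f/14 → f/13 → f/11 → f/10 — 1 2/3 stops wider (brighter).
Need 1 2/3 stops darker from the ISO: 10000 → 8000 → 6400 → 5000 → 4000 → 3200.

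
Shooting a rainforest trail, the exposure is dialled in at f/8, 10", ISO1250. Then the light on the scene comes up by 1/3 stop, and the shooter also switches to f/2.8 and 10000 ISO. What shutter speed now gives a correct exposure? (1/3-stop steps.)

Scene light: 1/3 stop brighter.
Aperture: f/8 → f/7.1 → f/6.3 → f/5.6 → f/5 → f/4.5 → f/4 → f/3.5 → f/3.2 → f/2.8 — 3 stops opened up (brighter).
ISO: 1250 → 1600 → 2000 → 2500 → 3200 → 4000 → 5000 → 6400 → 8000 → 10000 — 3 stops raised (brighter).
Net so far: 6 1/3 stops brighter. Shutter speed: 10 → 8 → 6 → 5 → 4 → 3.2 → 2.5 → 2 → 1.6 → 1.3 → 1 → 0.8 → 0.6 → 0.5 → 0.4 → 0.3 → 1/4 → 1/5 → 1/6 → 1/8.

1/8s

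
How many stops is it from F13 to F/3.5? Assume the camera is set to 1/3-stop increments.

3 2/3 stops

f/13 → f/11 → f/10 → f/9 → f/8 → f/7.1 → f/6.3 → f/5.6 → f/5 → f/4.5 → f/4 → f/3.5 — count the steps: 11 third-stops = 3 2/3 stops.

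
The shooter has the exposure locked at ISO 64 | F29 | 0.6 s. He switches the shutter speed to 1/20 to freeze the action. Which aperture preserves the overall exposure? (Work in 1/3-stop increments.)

f/8

Shutter speed: 0.6 → 0.5 → 0.4 → 0.3 → 1/4 → 1/5 → 1/6 → 1/8 → 1/10 → 1/13 → 1/15 → 1/20 — 3 2/3 stops faster (darker).
Need 3 2/3 stops brighter from the aperture: f/29 → f/25 → f/22 → f/20 → f/18 → f/16 → f/14 → f/13 → f/11 → f/10 → f/9 → f/8.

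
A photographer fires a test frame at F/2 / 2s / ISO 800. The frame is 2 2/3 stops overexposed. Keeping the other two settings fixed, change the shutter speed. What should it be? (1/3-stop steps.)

Overexposed by 2 2/3 stops → need 2 2/3 stops darker.
Shutter speed: 2 → 1.6 → 1.3 → 1 → 0.8 → 0.6 → 0.5 → 0.4 → 0.3.

0.3 s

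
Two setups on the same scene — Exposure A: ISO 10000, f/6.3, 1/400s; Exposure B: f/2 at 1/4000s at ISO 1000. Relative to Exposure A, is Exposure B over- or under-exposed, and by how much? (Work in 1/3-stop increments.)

3 1/3 stops darker

Aperture: f/6.3 → f/5.6 → f/5 → f/4.5 → f/4 → f/3.5 → f/3.2 → f/2.8 → f/2.5 → f/2.2 → f/2 — 3 1/3 stops larger aperture (brighter).
Shutter speed: 1/400 → 1/500 → 1/640 → 1/800 → 1/1000 → 1/1250 → 1/1600 → 1/2000 → 1/2500 → 1/3200 → 1/4000 — 3 1/3 stops faster (darker).
ISO: 10000 → 8000 → 6400 → 5000 → 4000 → 3200 → 2500 → 2000 → 1600 → 1250 → 1000 — 3 1/3 stops dropped (darker).
Net: +3 1/3 −3 1/3 −3 1/3 = −3 1/3 stops.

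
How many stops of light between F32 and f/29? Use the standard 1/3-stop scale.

f/32 → f/29 — count the steps: 1 third-stops = 1/3 stop.

1/3 stop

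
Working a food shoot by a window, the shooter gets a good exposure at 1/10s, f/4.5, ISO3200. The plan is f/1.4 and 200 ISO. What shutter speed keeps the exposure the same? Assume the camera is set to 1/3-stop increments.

1/6s

Aperture: f/4.5 → f/4 → f/3.5 → f/3.2 → f/2.8 → f/2.5 → f/2.2 → f/2 → f/1.8 → f/1.6 → f/1.4 — 3 1/3 stops opened up (brighter).
ISO: 3200 → 2500 → 2000 → 1600 → 1250 → 1000 → 800 → 640 → 500 → 400 → 320 → 250 → 200 — 4 stops dropped (darker).
Net change so far: 2/3 stop darker. Offset with the shutter speed: 1/10 → 1/8 → 1/6.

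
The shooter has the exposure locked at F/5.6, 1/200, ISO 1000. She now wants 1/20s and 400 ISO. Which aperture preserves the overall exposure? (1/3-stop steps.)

f/11

Shutter speed: 1/200 → 1/160 → 1/125 → 1/100 → 1/80 → 1/60 → 1/50 → 1/40 → 1/30 → 1/25 → 1/20 — 3 1/3 stops longer (brighter).
ISO: 1000 → 800 → 640 → 500 → 400 — 1 1/3 stops dropped (darker).
Net change so far: 2 stops brighter. Offset with the aperture: f/5.6 → f/6.3 → f/7.1 → f/8 → f/9 → f/10 → f/11.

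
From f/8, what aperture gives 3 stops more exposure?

Aperture: f/8 → f/5.6 → f/4 → f/2.8 — 3 stops larger aperture (brighter).

f/2.8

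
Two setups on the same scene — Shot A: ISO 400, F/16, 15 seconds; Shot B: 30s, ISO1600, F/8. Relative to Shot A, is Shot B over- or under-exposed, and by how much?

Aperture: f/16 → f/11 → f/8 — 2 stops larger aperture (brighter).
Shutter speed: 15 → 30 — 1 stop slower (brighter).
ISO: 400 → 800 → 1600 — 2 stops higher (brighter).
Net: +2 +1 +2 = +5 stops.

5 stops brighter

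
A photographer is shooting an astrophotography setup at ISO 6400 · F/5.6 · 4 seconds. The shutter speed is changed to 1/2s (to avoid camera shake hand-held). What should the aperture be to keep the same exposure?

f/2

Shutter speed: 4 → 2 → 1 → 1/2 — 3 stops shorter (darker).
Need 3 stops brighter from the aperture: f/5.6 → f/4 → f/2.8 → f/2.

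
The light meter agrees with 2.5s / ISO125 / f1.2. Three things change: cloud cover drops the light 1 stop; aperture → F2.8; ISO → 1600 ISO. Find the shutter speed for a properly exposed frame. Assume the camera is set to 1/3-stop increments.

2 s

Scene light: 1 stop darker.
Aperture: f/1.2 → f/1.4 → f/1.6 → f/1.8 → f/2 → f/2.2 → f/2.5 → f/2.8 — 2 1/3 stops smaller aperture (darker).
ISO: 125 → 160 → 200 → 250 → 320 → 400 → 500 → 640 → 800 → 1000 → 1250 → 1600 — 3 2/3 stops raised (brighter).
Net so far: 1/3 stop brighter. Shutter speed: 2.5 → 2.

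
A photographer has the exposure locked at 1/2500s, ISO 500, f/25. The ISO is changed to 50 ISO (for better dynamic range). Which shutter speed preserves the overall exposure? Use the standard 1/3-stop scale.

1/250s

ISO: 500 → 400 → 320 → 250 → 200 → 160 → 125 → 100 → 80 → 64 → 50 — 3 1/3 stops lower (darker).
Need 3 1/3 stops brighter from the shutter speed: 1/2500 → 1/2000 → 1/1600 → 1/1250 → 1/1000 → 1/800 → 1/640 → 1/500 → 1/400 → 1/320 → 1/250.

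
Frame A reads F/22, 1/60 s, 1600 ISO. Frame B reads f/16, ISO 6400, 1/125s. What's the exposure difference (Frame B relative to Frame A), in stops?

2 stops brighter

Aperture: f/22 → f/16 — 1 stop larger aperture (brighter).
Shutter speed: 1/60 → 1/125 — 1 stop shorter (darker).
ISO: 1600 → 3200 → 6400 — 2 stops higher (brighter).
Net: +1 −1 +2 = +2 stops.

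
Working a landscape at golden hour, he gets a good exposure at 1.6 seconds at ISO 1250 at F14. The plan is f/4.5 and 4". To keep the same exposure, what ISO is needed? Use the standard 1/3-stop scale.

Aperture: f/14 → f/13 → f/11 → f/10 → f/9 → f/8 → f/7.1 → f/6.3 → f/5.6 → f/5 → f/4.5 — 3 1/3 stops wider (brighter).
Shutter speed: 1.6 → 2 → 2.5 → 3.2 → 4 — 1 1/3 stops longer (brighter).
Net change so far: 4 2/3 stops brighter. Offset with the ISO: 1250 → 1000 → 800 → 640 → 500 → 400 → 320 → 250 → 200 → 160 → 125 → 100 → 80 → 64 → 50.

ISO 50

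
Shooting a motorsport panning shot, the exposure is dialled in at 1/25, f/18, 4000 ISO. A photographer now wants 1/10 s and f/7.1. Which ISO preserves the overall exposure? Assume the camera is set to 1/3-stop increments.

ISO 250

Shutter speed: 1/25 → 1/20 → 1/15 → 1/13 → 1/10 — 1 1/3 stops longer (brighter).
Aperture: f/18 → f/16 → f/14 → f/13 → f/11 → f/10 → f/9 → f/8 → f/7.1 — 2 2/3 stops wider (brighter).
Net change so far: 4 stops brighter. Offset with the ISO: 4000 → 3200 → 2500 → 2000 → 1600 → 1250 → 1000 → 800 → 640 → 500 → 400 → 320 → 250.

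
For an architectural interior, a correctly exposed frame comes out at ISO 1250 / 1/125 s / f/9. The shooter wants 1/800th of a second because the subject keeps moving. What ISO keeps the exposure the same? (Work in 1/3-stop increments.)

ISO 8000

Shutter speed: 1/125 → 1/160 → 1/200 → 1/250 → 1/320 → 1/400 → 1/500 → 1/640 → 1/800 — 2 2/3 stops faster (darker).
Need 2 2/3 stops brighter from the ISO: 1250 → 1600 → 2000 → 2500 → 3200 → 4000 → 5000 → 6400 → 8000.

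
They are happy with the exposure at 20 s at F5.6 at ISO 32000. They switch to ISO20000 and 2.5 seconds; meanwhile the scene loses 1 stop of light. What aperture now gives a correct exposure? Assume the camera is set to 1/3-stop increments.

Scene light: 1 stop darker.
ISO: 32000 → 25600 → 20000 — 2/3 stop lower (darker).
Shutter speed: 20 → 15 → 13 → 10 → 8 → 6 → 5 → 4 → 3.2 → 2.5 — 3 stops shorter (darker).
Net so far: 4 2/3 stops darker. Aperture: f/5.6 → f/5 → f/4.5 → f/4 → f/3.5 → f/3.2 → f/2.8 → f/2.5 → f/2.2 → f/2 → f/1.8 → f/1.6 → f/1.4 → f/1.2 → f/1.1.

f/1.1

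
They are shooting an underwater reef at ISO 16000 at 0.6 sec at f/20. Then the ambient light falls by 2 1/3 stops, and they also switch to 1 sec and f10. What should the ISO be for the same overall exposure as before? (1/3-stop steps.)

Scene light: 2 1/3 stops darker.
Shutter speed: 0.6 → 0.8 → 1 — 2/3 stop longer (brighter).
Aperture: f/20 → f/18 → f/16 → f/14 → f/13 → f/11 → f/10 — 2 stops larger aperture (brighter).
Net so far: 1/3 stop brighter. ISO: 16000 → 12800.

ISO 12800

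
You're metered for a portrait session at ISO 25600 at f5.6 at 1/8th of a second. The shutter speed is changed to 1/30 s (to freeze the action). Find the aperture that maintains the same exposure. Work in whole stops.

Shutter speed: 1/8 → 1/15 → 1/30 — 2 stops faster (darker).
Need 2 stops brighter from the aperture: f/5.6 → f/4 → f/2.8.

f/2.8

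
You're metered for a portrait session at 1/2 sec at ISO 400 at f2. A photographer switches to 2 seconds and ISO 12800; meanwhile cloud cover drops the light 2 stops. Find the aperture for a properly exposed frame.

Scene light: 2 stops darker.
Shutter speed: 1/2 → 1 → 2 — 2 stops longer (brighter).
ISO: 400 → 800 → 1600 → 3200 → 6400 → 12800 — 5 stops higher (brighter).
Net so far: 5 stops brighter. Aperture: f/2 → f/2.8 → f/4 → f/5.6 → f/8 → f/11.

f/11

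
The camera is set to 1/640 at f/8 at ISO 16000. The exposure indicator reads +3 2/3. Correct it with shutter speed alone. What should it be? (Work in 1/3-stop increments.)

Overexposed by 3 2/3 stops → need 3 2/3 stops darker.
Shutter speed: 1/640 → 1/800 → 1/1000 → 1/1250 → 1/1600 → 1/2000 → 1/2500 → 1/3200 → 1/4000 → 1/5000 → 1/6400 → 1/8000.

1/8000s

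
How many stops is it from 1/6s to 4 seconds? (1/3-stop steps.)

4 2/3 stops

1/6 → 1/5 → 1/4 → 0.3 → 0.4 → 0.5 → 0.6 → 0.8 → 1 → 1.3 → 1.6 → 2 → 2.5 → 3.2 → 4 — count the steps: 14 third-stops = 4 2/3 stops.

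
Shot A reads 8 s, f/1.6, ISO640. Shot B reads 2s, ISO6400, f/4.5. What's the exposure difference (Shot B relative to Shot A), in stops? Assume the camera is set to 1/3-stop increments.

Aperture: f/1.6 → f/1.8 → f/2 → f/2.2 → f/2.5 → f/2.8 → f/3.2 → f/3.5 → f/4 → f/4.5 — 3 stops smaller aperture (darker).
Shutter speed: 8 → 6 → 5 → 4 → 3.2 → 2.5 → 2 — 2 stops faster (darker).
ISO: 640 → 800 → 1000 → 1250 → 1600 → 2000 → 2500 → 3200 → 4000 → 5000 → 6400 — 3 1/3 stops higher (brighter).
Net: −3 −2 +3 1/3 = −1 2/3 stops.

1 2/3 stops darker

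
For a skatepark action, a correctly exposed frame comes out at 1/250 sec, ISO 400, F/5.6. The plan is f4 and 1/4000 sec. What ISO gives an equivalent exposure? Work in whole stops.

ISO 3200

Aperture: f/5.6 → f/4 — 1 stop wider (brighter).
Shutter speed: 1/250 → 1/500 → 1/1000 → 1/2000 → 1/4000 — 4 stops shorter (darker).
Net change so far: 3 stops darker. Offset with the ISO: 400 → 800 → 1600 → 3200.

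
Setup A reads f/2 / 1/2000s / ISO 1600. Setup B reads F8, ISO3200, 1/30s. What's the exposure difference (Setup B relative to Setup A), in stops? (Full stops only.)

3 stops brighter

Aperture: f/2 → f/2.8 → f/4 → f/5.6 → f/8 — 4 stops narrower (darker).
Shutter speed: 1/2000 → 1/1000 → 1/500 → 1/250 → 1/125 → 1/60 → 1/30 — 6 stops longer (brighter).
ISO: 1600 → 3200 — 1 stop raised (brighter).
Net: −4 +6 +1 = +3 stops.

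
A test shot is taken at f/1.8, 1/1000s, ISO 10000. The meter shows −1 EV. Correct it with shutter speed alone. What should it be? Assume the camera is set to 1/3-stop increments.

Underexposed by 1 stop → need 1 stop brighter.
Shutter speed: 1/1000 → 1/800 → 1/640 → 1/500.

1/500s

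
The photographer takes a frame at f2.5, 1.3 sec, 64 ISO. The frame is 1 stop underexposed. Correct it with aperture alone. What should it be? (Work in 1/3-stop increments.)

Underexposed by 1 stop → need 1 stop brighter.
Aperture: f/2.5 → f/2.2 → f/2 → f/1.8.

f/1.8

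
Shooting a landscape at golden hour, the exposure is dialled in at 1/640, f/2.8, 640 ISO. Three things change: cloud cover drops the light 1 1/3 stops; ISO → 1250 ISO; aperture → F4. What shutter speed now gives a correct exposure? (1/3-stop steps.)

1/250s

Scene light: 1 1/3 stops darker.
ISO: 640 → 800 → 1000 → 1250 — 1 stop higher (brighter).
Aperture: f/2.8 → f/3.2 → f/3.5 → f/4 — 1 stop stopped down (darker).
Net so far: 1 1/3 stops darker. Shutter speed: 1/640 → 1/500 → 1/400 → 1/320 → 1/250.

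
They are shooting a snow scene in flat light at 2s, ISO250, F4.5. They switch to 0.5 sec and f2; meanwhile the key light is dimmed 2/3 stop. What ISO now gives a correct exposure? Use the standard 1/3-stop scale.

ISO 320

Scene light: 2/3 stop darker.
Shutter speed: 2 → 1.6 → 1.3 → 1 → 0.8 → 0.6 → 0.5 — 2 stops faster (darker).
Aperture: f/4.5 → f/4 → f/3.5 → f/3.2 → f/2.8 → f/2.5 → f/2.2 → f/2 — 2 1/3 stops wider (brighter).
Net so far: 1/3 stop darker. ISO: 250 → 320.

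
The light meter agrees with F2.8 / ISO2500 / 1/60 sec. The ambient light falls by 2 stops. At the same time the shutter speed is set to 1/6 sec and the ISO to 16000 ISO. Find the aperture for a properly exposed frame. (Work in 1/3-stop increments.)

f/11

Scene light: 2 stops darker.
Shutter speed: 1/60 → 1/50 → 1/40 → 1/30 → 1/25 → 1/20 → 1/15 → 1/13 → 1/10 → 1/8 → 1/6 — 3 1/3 stops slower (brighter).
ISO: 2500 → 3200 → 4000 → 5000 → 6400 → 8000 → 10000 → 12800 → 16000 — 2 2/3 stops raised (brighter).
Net so far: 4 stops brighter. Aperture: f/2.8 → f/3.2 → f/3.5 → f/4 → f/4.5 → f/5 → f/5.6 → f/6.3 → f/7.1 → f/8 → f/9 → f/10 → f/11.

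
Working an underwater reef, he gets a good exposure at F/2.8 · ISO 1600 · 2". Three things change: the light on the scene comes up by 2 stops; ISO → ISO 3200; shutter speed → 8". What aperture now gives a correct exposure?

f/16

Scene light: 2 stops brighter.
ISO: 1600 → 3200 — 1 stop raised (brighter).
Shutter speed: 2 → 4 → 8 — 2 stops longer (brighter).
Net so far: 5 stops brighter. Aperture: f/2.8 → f/4 → f/5.6 → f/8 → f/11 → f/16.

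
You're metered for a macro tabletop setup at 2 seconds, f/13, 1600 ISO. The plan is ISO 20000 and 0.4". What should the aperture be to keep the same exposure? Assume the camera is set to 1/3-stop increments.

ISO: 1600 → 2000 → 2500 → 3200 → 4000 → 5000 → 6400 → 8000 → 10000 → 12800 → 16000 → 20000 — 3 2/3 stops raised (brighter).
Shutter speed: 2 → 1.6 → 1.3 → 1 → 0.8 → 0.6 → 0.5 → 0.4 — 2 1/3 stops faster (darker).
Net change so far: 1 1/3 stops brighter. Offset with the aperture: f/13 → f/14 → f/16 → f/18 → f/20.

f/20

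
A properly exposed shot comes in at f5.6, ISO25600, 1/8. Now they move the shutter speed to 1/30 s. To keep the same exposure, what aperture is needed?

Shutter speed: 1/8 → 1/15 → 1/30 — 2 stops faster (darker).
Need 2 stops brighter from the aperture: f/5.6 → f/4 → f/2.8.

f/2.8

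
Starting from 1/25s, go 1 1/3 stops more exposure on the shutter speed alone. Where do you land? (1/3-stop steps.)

Shutter speed: 1/25 → 1/20 → 1/15 → 1/13 → 1/10 — 1 1/3 stops longer (brighter).

1/10s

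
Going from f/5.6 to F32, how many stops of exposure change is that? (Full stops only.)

5 stops

f/5.6 → f/8 → f/11 → f/16 → f/22 → f/32 — count the steps: 5 stops.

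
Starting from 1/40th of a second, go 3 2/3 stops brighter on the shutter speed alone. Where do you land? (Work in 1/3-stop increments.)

0.3 s

Shutter speed: 1/40 → 1/30 → 1/25 → 1/20 → 1/15 → 1/13 → 1/10 → 1/8 → 1/6 → 1/5 → 1/4 → 0.3 — 3 2/3 stops slower (brighter).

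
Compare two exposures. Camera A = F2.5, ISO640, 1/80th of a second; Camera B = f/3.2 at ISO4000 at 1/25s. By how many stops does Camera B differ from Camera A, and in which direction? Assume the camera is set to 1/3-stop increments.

3 2/3 stops brighter

Aperture: f/2.5 → f/2.8 → f/3.2 — 2/3 stop smaller aperture (darker).
Shutter speed: 1/80 → 1/60 → 1/50 → 1/40 → 1/30 → 1/25 — 1 2/3 stops slower (brighter).
ISO: 640 → 800 → 1000 → 1250 → 1600 → 2000 → 2500 → 3200 → 4000 — 2 2/3 stops raised (brighter).
Net: −2/3 +1 2/3 +2 2/3 = +3 2/3 stops.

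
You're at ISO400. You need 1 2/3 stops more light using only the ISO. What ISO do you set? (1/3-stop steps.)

ISO: 400 → 500 → 640 → 800 → 1000 → 1250 — 1 2/3 stops raised (brighter).

ISO 1250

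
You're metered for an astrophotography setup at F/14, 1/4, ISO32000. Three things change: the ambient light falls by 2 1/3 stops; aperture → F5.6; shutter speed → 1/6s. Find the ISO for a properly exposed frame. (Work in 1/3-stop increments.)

Scene light: 2 1/3 stops darker.
Aperture: f/14 → f/13 → f/11 → f/10 → f/9 → f/8 → f/7.1 → f/6.3 → f/5.6 — 2 2/3 stops wider (brighter).
Shutter speed: 1/4 → 1/5 → 1/6 — 2/3 stop shorter (darker).
Net so far: 1/3 stop darker. ISO: 32000 → 40000.

ISO 40000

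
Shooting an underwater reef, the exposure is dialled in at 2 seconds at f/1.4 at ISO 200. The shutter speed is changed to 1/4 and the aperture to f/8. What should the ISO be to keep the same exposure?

ISO 51200

Shutter speed: 2 → 1 → 1/2 → 1/4 — 3 stops shorter (darker).
Aperture: f/1.4 → f/2 → f/2.8 → f/4 → f/5.6 → f/8 — 5 stops smaller aperture (darker).
Net change so far: 8 stops darker. Offset with the ISO: 200 → 400 → 800 → 1600 → 3200 → 6400 → 12800 → 25600 → 51200.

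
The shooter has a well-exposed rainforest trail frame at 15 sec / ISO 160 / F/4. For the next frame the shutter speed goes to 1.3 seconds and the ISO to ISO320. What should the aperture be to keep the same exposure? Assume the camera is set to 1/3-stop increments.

Shutter speed: 15 → 13 → 10 → 8 → 6 → 5 → 4 → 3.2 → 2.5 → 2 → 1.6 → 1.3 — 3 2/3 stops faster (darker).
ISO: 160 → 200 → 250 → 320 — 1 stop higher (brighter).
Net change so far: 2 2/3 stops darker. Offset with the aperture: f/4 → f/3.5 → f/3.2 → f/2.8 → f/2.5 → f/2.2 → f/2 → f/1.8 → f/1.6.

f/1.6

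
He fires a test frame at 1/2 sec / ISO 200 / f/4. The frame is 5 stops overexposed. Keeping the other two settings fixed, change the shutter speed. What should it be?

Overexposed by 5 stops → need 5 stops darker.
Shutter speed: 1/2 → 1/4 → 1/8 → 1/15 → 1/30 → 1/60.

1/60s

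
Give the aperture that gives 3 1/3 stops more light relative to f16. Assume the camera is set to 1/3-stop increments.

f/5

Aperture: f/16 → f/14 → f/13 → f/11 → f/10 → f/9 → f/8 → f/7.1 → f/6.3 → f/5.6 → f/5 — 3 1/3 stops opened up (brighter).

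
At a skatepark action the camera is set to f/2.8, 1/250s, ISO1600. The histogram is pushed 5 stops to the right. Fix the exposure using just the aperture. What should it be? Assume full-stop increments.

Overexposed by 5 stops → need 5 stops darker.
Aperture: f/2.8 → f/4 → f/5.6 → f/8 → f/11 → f/16.

f/16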